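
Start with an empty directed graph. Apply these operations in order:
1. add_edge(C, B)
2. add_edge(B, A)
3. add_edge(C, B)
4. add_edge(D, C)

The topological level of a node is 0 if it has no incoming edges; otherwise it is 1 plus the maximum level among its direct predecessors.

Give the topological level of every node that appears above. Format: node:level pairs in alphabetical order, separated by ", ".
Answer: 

Answer: A:3, B:2, C:1, D:0

Derivation:
Op 1: add_edge(C, B). Edges now: 1
Op 2: add_edge(B, A). Edges now: 2
Op 3: add_edge(C, B) (duplicate, no change). Edges now: 2
Op 4: add_edge(D, C). Edges now: 3
Compute levels (Kahn BFS):
  sources (in-degree 0): D
  process D: level=0
    D->C: in-degree(C)=0, level(C)=1, enqueue
  process C: level=1
    C->B: in-degree(B)=0, level(B)=2, enqueue
  process B: level=2
    B->A: in-degree(A)=0, level(A)=3, enqueue
  process A: level=3
All levels: A:3, B:2, C:1, D:0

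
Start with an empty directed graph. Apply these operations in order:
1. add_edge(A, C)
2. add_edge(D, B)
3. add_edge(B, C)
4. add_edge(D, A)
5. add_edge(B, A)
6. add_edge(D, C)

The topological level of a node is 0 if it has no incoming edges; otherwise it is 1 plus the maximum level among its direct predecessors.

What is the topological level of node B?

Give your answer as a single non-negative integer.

Op 1: add_edge(A, C). Edges now: 1
Op 2: add_edge(D, B). Edges now: 2
Op 3: add_edge(B, C). Edges now: 3
Op 4: add_edge(D, A). Edges now: 4
Op 5: add_edge(B, A). Edges now: 5
Op 6: add_edge(D, C). Edges now: 6
Compute levels (Kahn BFS):
  sources (in-degree 0): D
  process D: level=0
    D->A: in-degree(A)=1, level(A)>=1
    D->B: in-degree(B)=0, level(B)=1, enqueue
    D->C: in-degree(C)=2, level(C)>=1
  process B: level=1
    B->A: in-degree(A)=0, level(A)=2, enqueue
    B->C: in-degree(C)=1, level(C)>=2
  process A: level=2
    A->C: in-degree(C)=0, level(C)=3, enqueue
  process C: level=3
All levels: A:2, B:1, C:3, D:0
level(B) = 1

Answer: 1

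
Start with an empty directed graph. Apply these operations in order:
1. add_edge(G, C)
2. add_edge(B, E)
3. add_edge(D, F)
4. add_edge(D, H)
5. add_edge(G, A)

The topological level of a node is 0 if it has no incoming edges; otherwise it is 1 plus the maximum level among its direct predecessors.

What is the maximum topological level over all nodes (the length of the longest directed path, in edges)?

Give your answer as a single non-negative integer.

Answer: 1

Derivation:
Op 1: add_edge(G, C). Edges now: 1
Op 2: add_edge(B, E). Edges now: 2
Op 3: add_edge(D, F). Edges now: 3
Op 4: add_edge(D, H). Edges now: 4
Op 5: add_edge(G, A). Edges now: 5
Compute levels (Kahn BFS):
  sources (in-degree 0): B, D, G
  process B: level=0
    B->E: in-degree(E)=0, level(E)=1, enqueue
  process D: level=0
    D->F: in-degree(F)=0, level(F)=1, enqueue
    D->H: in-degree(H)=0, level(H)=1, enqueue
  process G: level=0
    G->A: in-degree(A)=0, level(A)=1, enqueue
    G->C: in-degree(C)=0, level(C)=1, enqueue
  process E: level=1
  process F: level=1
  process H: level=1
  process A: level=1
  process C: level=1
All levels: A:1, B:0, C:1, D:0, E:1, F:1, G:0, H:1
max level = 1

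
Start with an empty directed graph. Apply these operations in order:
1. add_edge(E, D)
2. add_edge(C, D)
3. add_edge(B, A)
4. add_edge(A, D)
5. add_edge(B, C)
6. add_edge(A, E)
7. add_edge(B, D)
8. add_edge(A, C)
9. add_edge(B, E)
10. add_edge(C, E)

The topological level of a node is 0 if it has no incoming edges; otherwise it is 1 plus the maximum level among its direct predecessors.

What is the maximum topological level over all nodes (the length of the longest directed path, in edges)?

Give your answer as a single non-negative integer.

Answer: 4

Derivation:
Op 1: add_edge(E, D). Edges now: 1
Op 2: add_edge(C, D). Edges now: 2
Op 3: add_edge(B, A). Edges now: 3
Op 4: add_edge(A, D). Edges now: 4
Op 5: add_edge(B, C). Edges now: 5
Op 6: add_edge(A, E). Edges now: 6
Op 7: add_edge(B, D). Edges now: 7
Op 8: add_edge(A, C). Edges now: 8
Op 9: add_edge(B, E). Edges now: 9
Op 10: add_edge(C, E). Edges now: 10
Compute levels (Kahn BFS):
  sources (in-degree 0): B
  process B: level=0
    B->A: in-degree(A)=0, level(A)=1, enqueue
    B->C: in-degree(C)=1, level(C)>=1
    B->D: in-degree(D)=3, level(D)>=1
    B->E: in-degree(E)=2, level(E)>=1
  process A: level=1
    A->C: in-degree(C)=0, level(C)=2, enqueue
    A->D: in-degree(D)=2, level(D)>=2
    A->E: in-degree(E)=1, level(E)>=2
  process C: level=2
    C->D: in-degree(D)=1, level(D)>=3
    C->E: in-degree(E)=0, level(E)=3, enqueue
  process E: level=3
    E->D: in-degree(D)=0, level(D)=4, enqueue
  process D: level=4
All levels: A:1, B:0, C:2, D:4, E:3
max level = 4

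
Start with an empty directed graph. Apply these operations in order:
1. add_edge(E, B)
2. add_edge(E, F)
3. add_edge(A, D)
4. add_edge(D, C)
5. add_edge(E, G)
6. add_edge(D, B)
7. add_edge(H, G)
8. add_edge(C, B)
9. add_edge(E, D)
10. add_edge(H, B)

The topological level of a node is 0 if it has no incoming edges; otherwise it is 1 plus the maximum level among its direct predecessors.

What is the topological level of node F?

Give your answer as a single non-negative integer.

Op 1: add_edge(E, B). Edges now: 1
Op 2: add_edge(E, F). Edges now: 2
Op 3: add_edge(A, D). Edges now: 3
Op 4: add_edge(D, C). Edges now: 4
Op 5: add_edge(E, G). Edges now: 5
Op 6: add_edge(D, B). Edges now: 6
Op 7: add_edge(H, G). Edges now: 7
Op 8: add_edge(C, B). Edges now: 8
Op 9: add_edge(E, D). Edges now: 9
Op 10: add_edge(H, B). Edges now: 10
Compute levels (Kahn BFS):
  sources (in-degree 0): A, E, H
  process A: level=0
    A->D: in-degree(D)=1, level(D)>=1
  process E: level=0
    E->B: in-degree(B)=3, level(B)>=1
    E->D: in-degree(D)=0, level(D)=1, enqueue
    E->F: in-degree(F)=0, level(F)=1, enqueue
    E->G: in-degree(G)=1, level(G)>=1
  process H: level=0
    H->B: in-degree(B)=2, level(B)>=1
    H->G: in-degree(G)=0, level(G)=1, enqueue
  process D: level=1
    D->B: in-degree(B)=1, level(B)>=2
    D->C: in-degree(C)=0, level(C)=2, enqueue
  process F: level=1
  process G: level=1
  process C: level=2
    C->B: in-degree(B)=0, level(B)=3, enqueue
  process B: level=3
All levels: A:0, B:3, C:2, D:1, E:0, F:1, G:1, H:0
level(F) = 1

Answer: 1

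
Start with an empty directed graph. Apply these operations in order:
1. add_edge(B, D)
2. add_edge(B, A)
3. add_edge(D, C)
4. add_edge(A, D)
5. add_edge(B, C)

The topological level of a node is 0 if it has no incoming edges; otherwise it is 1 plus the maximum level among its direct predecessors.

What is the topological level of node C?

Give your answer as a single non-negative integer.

Op 1: add_edge(B, D). Edges now: 1
Op 2: add_edge(B, A). Edges now: 2
Op 3: add_edge(D, C). Edges now: 3
Op 4: add_edge(A, D). Edges now: 4
Op 5: add_edge(B, C). Edges now: 5
Compute levels (Kahn BFS):
  sources (in-degree 0): B
  process B: level=0
    B->A: in-degree(A)=0, level(A)=1, enqueue
    B->C: in-degree(C)=1, level(C)>=1
    B->D: in-degree(D)=1, level(D)>=1
  process A: level=1
    A->D: in-degree(D)=0, level(D)=2, enqueue
  process D: level=2
    D->C: in-degree(C)=0, level(C)=3, enqueue
  process C: level=3
All levels: A:1, B:0, C:3, D:2
level(C) = 3

Answer: 3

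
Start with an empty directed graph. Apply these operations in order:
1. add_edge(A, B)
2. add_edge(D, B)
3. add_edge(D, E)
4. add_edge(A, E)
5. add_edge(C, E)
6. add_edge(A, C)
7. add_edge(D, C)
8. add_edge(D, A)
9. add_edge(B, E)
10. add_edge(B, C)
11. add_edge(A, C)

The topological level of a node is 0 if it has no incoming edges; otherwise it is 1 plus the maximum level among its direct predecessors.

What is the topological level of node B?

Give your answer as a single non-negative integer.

Answer: 2

Derivation:
Op 1: add_edge(A, B). Edges now: 1
Op 2: add_edge(D, B). Edges now: 2
Op 3: add_edge(D, E). Edges now: 3
Op 4: add_edge(A, E). Edges now: 4
Op 5: add_edge(C, E). Edges now: 5
Op 6: add_edge(A, C). Edges now: 6
Op 7: add_edge(D, C). Edges now: 7
Op 8: add_edge(D, A). Edges now: 8
Op 9: add_edge(B, E). Edges now: 9
Op 10: add_edge(B, C). Edges now: 10
Op 11: add_edge(A, C) (duplicate, no change). Edges now: 10
Compute levels (Kahn BFS):
  sources (in-degree 0): D
  process D: level=0
    D->A: in-degree(A)=0, level(A)=1, enqueue
    D->B: in-degree(B)=1, level(B)>=1
    D->C: in-degree(C)=2, level(C)>=1
    D->E: in-degree(E)=3, level(E)>=1
  process A: level=1
    A->B: in-degree(B)=0, level(B)=2, enqueue
    A->C: in-degree(C)=1, level(C)>=2
    A->E: in-degree(E)=2, level(E)>=2
  process B: level=2
    B->C: in-degree(C)=0, level(C)=3, enqueue
    B->E: in-degree(E)=1, level(E)>=3
  process C: level=3
    C->E: in-degree(E)=0, level(E)=4, enqueue
  process E: level=4
All levels: A:1, B:2, C:3, D:0, E:4
level(B) = 2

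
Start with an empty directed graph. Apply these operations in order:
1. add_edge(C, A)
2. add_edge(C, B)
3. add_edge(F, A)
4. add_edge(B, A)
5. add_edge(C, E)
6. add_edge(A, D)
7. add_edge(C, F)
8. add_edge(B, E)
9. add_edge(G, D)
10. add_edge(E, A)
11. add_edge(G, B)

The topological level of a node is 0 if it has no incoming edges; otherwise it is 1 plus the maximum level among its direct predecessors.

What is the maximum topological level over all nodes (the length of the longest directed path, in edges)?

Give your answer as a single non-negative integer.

Op 1: add_edge(C, A). Edges now: 1
Op 2: add_edge(C, B). Edges now: 2
Op 3: add_edge(F, A). Edges now: 3
Op 4: add_edge(B, A). Edges now: 4
Op 5: add_edge(C, E). Edges now: 5
Op 6: add_edge(A, D). Edges now: 6
Op 7: add_edge(C, F). Edges now: 7
Op 8: add_edge(B, E). Edges now: 8
Op 9: add_edge(G, D). Edges now: 9
Op 10: add_edge(E, A). Edges now: 10
Op 11: add_edge(G, B). Edges now: 11
Compute levels (Kahn BFS):
  sources (in-degree 0): C, G
  process C: level=0
    C->A: in-degree(A)=3, level(A)>=1
    C->B: in-degree(B)=1, level(B)>=1
    C->E: in-degree(E)=1, level(E)>=1
    C->F: in-degree(F)=0, level(F)=1, enqueue
  process G: level=0
    G->B: in-degree(B)=0, level(B)=1, enqueue
    G->D: in-degree(D)=1, level(D)>=1
  process F: level=1
    F->A: in-degree(A)=2, level(A)>=2
  process B: level=1
    B->A: in-degree(A)=1, level(A)>=2
    B->E: in-degree(E)=0, level(E)=2, enqueue
  process E: level=2
    E->A: in-degree(A)=0, level(A)=3, enqueue
  process A: level=3
    A->D: in-degree(D)=0, level(D)=4, enqueue
  process D: level=4
All levels: A:3, B:1, C:0, D:4, E:2, F:1, G:0
max level = 4

Answer: 4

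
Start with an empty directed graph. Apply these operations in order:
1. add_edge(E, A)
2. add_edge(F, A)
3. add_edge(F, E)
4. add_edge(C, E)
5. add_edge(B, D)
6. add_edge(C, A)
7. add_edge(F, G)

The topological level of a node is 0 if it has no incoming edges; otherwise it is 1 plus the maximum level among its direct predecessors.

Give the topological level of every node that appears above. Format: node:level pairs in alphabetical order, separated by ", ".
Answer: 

Answer: A:2, B:0, C:0, D:1, E:1, F:0, G:1

Derivation:
Op 1: add_edge(E, A). Edges now: 1
Op 2: add_edge(F, A). Edges now: 2
Op 3: add_edge(F, E). Edges now: 3
Op 4: add_edge(C, E). Edges now: 4
Op 5: add_edge(B, D). Edges now: 5
Op 6: add_edge(C, A). Edges now: 6
Op 7: add_edge(F, G). Edges now: 7
Compute levels (Kahn BFS):
  sources (in-degree 0): B, C, F
  process B: level=0
    B->D: in-degree(D)=0, level(D)=1, enqueue
  process C: level=0
    C->A: in-degree(A)=2, level(A)>=1
    C->E: in-degree(E)=1, level(E)>=1
  process F: level=0
    F->A: in-degree(A)=1, level(A)>=1
    F->E: in-degree(E)=0, level(E)=1, enqueue
    F->G: in-degree(G)=0, level(G)=1, enqueue
  process D: level=1
  process E: level=1
    E->A: in-degree(A)=0, level(A)=2, enqueue
  process G: level=1
  process A: level=2
All levels: A:2, B:0, C:0, D:1, E:1, F:0, G:1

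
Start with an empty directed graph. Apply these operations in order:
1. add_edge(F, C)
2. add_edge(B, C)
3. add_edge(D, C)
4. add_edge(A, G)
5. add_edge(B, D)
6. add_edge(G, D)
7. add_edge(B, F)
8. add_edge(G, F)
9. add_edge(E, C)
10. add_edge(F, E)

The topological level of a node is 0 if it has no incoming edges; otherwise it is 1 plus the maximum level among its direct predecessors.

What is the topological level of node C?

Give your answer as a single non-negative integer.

Op 1: add_edge(F, C). Edges now: 1
Op 2: add_edge(B, C). Edges now: 2
Op 3: add_edge(D, C). Edges now: 3
Op 4: add_edge(A, G). Edges now: 4
Op 5: add_edge(B, D). Edges now: 5
Op 6: add_edge(G, D). Edges now: 6
Op 7: add_edge(B, F). Edges now: 7
Op 8: add_edge(G, F). Edges now: 8
Op 9: add_edge(E, C). Edges now: 9
Op 10: add_edge(F, E). Edges now: 10
Compute levels (Kahn BFS):
  sources (in-degree 0): A, B
  process A: level=0
    A->G: in-degree(G)=0, level(G)=1, enqueue
  process B: level=0
    B->C: in-degree(C)=3, level(C)>=1
    B->D: in-degree(D)=1, level(D)>=1
    B->F: in-degree(F)=1, level(F)>=1
  process G: level=1
    G->D: in-degree(D)=0, level(D)=2, enqueue
    G->F: in-degree(F)=0, level(F)=2, enqueue
  process D: level=2
    D->C: in-degree(C)=2, level(C)>=3
  process F: level=2
    F->C: in-degree(C)=1, level(C)>=3
    F->E: in-degree(E)=0, level(E)=3, enqueue
  process E: level=3
    E->C: in-degree(C)=0, level(C)=4, enqueue
  process C: level=4
All levels: A:0, B:0, C:4, D:2, E:3, F:2, G:1
level(C) = 4

Answer: 4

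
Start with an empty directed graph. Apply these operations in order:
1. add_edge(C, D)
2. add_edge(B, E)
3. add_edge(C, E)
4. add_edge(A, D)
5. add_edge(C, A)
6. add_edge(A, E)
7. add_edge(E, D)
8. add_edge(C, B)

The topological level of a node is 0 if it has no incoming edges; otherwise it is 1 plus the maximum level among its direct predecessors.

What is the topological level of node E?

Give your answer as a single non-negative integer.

Op 1: add_edge(C, D). Edges now: 1
Op 2: add_edge(B, E). Edges now: 2
Op 3: add_edge(C, E). Edges now: 3
Op 4: add_edge(A, D). Edges now: 4
Op 5: add_edge(C, A). Edges now: 5
Op 6: add_edge(A, E). Edges now: 6
Op 7: add_edge(E, D). Edges now: 7
Op 8: add_edge(C, B). Edges now: 8
Compute levels (Kahn BFS):
  sources (in-degree 0): C
  process C: level=0
    C->A: in-degree(A)=0, level(A)=1, enqueue
    C->B: in-degree(B)=0, level(B)=1, enqueue
    C->D: in-degree(D)=2, level(D)>=1
    C->E: in-degree(E)=2, level(E)>=1
  process A: level=1
    A->D: in-degree(D)=1, level(D)>=2
    A->E: in-degree(E)=1, level(E)>=2
  process B: level=1
    B->E: in-degree(E)=0, level(E)=2, enqueue
  process E: level=2
    E->D: in-degree(D)=0, level(D)=3, enqueue
  process D: level=3
All levels: A:1, B:1, C:0, D:3, E:2
level(E) = 2

Answer: 2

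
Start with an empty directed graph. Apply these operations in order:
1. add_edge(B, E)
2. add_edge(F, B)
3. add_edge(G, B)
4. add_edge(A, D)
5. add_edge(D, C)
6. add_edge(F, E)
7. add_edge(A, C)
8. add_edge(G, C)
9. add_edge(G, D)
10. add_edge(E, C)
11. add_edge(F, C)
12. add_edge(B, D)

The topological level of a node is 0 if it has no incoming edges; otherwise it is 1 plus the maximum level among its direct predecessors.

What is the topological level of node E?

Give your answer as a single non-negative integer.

Op 1: add_edge(B, E). Edges now: 1
Op 2: add_edge(F, B). Edges now: 2
Op 3: add_edge(G, B). Edges now: 3
Op 4: add_edge(A, D). Edges now: 4
Op 5: add_edge(D, C). Edges now: 5
Op 6: add_edge(F, E). Edges now: 6
Op 7: add_edge(A, C). Edges now: 7
Op 8: add_edge(G, C). Edges now: 8
Op 9: add_edge(G, D). Edges now: 9
Op 10: add_edge(E, C). Edges now: 10
Op 11: add_edge(F, C). Edges now: 11
Op 12: add_edge(B, D). Edges now: 12
Compute levels (Kahn BFS):
  sources (in-degree 0): A, F, G
  process A: level=0
    A->C: in-degree(C)=4, level(C)>=1
    A->D: in-degree(D)=2, level(D)>=1
  process F: level=0
    F->B: in-degree(B)=1, level(B)>=1
    F->C: in-degree(C)=3, level(C)>=1
    F->E: in-degree(E)=1, level(E)>=1
  process G: level=0
    G->B: in-degree(B)=0, level(B)=1, enqueue
    G->C: in-degree(C)=2, level(C)>=1
    G->D: in-degree(D)=1, level(D)>=1
  process B: level=1
    B->D: in-degree(D)=0, level(D)=2, enqueue
    B->E: in-degree(E)=0, level(E)=2, enqueue
  process D: level=2
    D->C: in-degree(C)=1, level(C)>=3
  process E: level=2
    E->C: in-degree(C)=0, level(C)=3, enqueue
  process C: level=3
All levels: A:0, B:1, C:3, D:2, E:2, F:0, G:0
level(E) = 2

Answer: 2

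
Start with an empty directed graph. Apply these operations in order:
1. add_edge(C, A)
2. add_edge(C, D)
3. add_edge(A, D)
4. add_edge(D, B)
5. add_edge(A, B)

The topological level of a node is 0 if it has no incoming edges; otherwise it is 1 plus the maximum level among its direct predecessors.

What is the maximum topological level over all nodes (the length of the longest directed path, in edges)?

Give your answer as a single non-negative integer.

Op 1: add_edge(C, A). Edges now: 1
Op 2: add_edge(C, D). Edges now: 2
Op 3: add_edge(A, D). Edges now: 3
Op 4: add_edge(D, B). Edges now: 4
Op 5: add_edge(A, B). Edges now: 5
Compute levels (Kahn BFS):
  sources (in-degree 0): C
  process C: level=0
    C->A: in-degree(A)=0, level(A)=1, enqueue
    C->D: in-degree(D)=1, level(D)>=1
  process A: level=1
    A->B: in-degree(B)=1, level(B)>=2
    A->D: in-degree(D)=0, level(D)=2, enqueue
  process D: level=2
    D->B: in-degree(B)=0, level(B)=3, enqueue
  process B: level=3
All levels: A:1, B:3, C:0, D:2
max level = 3

Answer: 3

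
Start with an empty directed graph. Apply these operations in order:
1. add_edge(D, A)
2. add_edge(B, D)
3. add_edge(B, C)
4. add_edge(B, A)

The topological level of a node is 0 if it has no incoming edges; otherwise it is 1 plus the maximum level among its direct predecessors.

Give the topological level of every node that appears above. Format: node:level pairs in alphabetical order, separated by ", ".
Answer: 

Op 1: add_edge(D, A). Edges now: 1
Op 2: add_edge(B, D). Edges now: 2
Op 3: add_edge(B, C). Edges now: 3
Op 4: add_edge(B, A). Edges now: 4
Compute levels (Kahn BFS):
  sources (in-degree 0): B
  process B: level=0
    B->A: in-degree(A)=1, level(A)>=1
    B->C: in-degree(C)=0, level(C)=1, enqueue
    B->D: in-degree(D)=0, level(D)=1, enqueue
  process C: level=1
  process D: level=1
    D->A: in-degree(A)=0, level(A)=2, enqueue
  process A: level=2
All levels: A:2, B:0, C:1, D:1

Answer: A:2, B:0, C:1, D:1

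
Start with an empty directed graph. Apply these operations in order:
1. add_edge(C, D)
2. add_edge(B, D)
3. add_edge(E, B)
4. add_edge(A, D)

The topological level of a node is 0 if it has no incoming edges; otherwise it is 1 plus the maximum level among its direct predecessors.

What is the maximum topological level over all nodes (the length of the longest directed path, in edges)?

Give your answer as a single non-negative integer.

Op 1: add_edge(C, D). Edges now: 1
Op 2: add_edge(B, D). Edges now: 2
Op 3: add_edge(E, B). Edges now: 3
Op 4: add_edge(A, D). Edges now: 4
Compute levels (Kahn BFS):
  sources (in-degree 0): A, C, E
  process A: level=0
    A->D: in-degree(D)=2, level(D)>=1
  process C: level=0
    C->D: in-degree(D)=1, level(D)>=1
  process E: level=0
    E->B: in-degree(B)=0, level(B)=1, enqueue
  process B: level=1
    B->D: in-degree(D)=0, level(D)=2, enqueue
  process D: level=2
All levels: A:0, B:1, C:0, D:2, E:0
max level = 2

Answer: 2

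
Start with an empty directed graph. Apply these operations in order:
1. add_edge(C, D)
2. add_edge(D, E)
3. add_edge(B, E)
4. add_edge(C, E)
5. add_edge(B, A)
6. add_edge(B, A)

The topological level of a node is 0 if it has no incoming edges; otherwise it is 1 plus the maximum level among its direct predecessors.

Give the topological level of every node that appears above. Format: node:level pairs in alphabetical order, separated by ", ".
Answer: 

Answer: A:1, B:0, C:0, D:1, E:2

Derivation:
Op 1: add_edge(C, D). Edges now: 1
Op 2: add_edge(D, E). Edges now: 2
Op 3: add_edge(B, E). Edges now: 3
Op 4: add_edge(C, E). Edges now: 4
Op 5: add_edge(B, A). Edges now: 5
Op 6: add_edge(B, A) (duplicate, no change). Edges now: 5
Compute levels (Kahn BFS):
  sources (in-degree 0): B, C
  process B: level=0
    B->A: in-degree(A)=0, level(A)=1, enqueue
    B->E: in-degree(E)=2, level(E)>=1
  process C: level=0
    C->D: in-degree(D)=0, level(D)=1, enqueue
    C->E: in-degree(E)=1, level(E)>=1
  process A: level=1
  process D: level=1
    D->E: in-degree(E)=0, level(E)=2, enqueue
  process E: level=2
All levels: A:1, B:0, C:0, D:1, E:2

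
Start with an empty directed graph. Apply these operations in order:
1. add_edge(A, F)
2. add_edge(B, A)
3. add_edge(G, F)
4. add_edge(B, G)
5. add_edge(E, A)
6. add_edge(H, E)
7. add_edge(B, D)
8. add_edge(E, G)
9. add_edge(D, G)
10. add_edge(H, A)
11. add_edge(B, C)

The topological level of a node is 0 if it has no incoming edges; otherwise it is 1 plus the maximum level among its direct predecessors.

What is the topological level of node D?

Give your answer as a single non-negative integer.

Op 1: add_edge(A, F). Edges now: 1
Op 2: add_edge(B, A). Edges now: 2
Op 3: add_edge(G, F). Edges now: 3
Op 4: add_edge(B, G). Edges now: 4
Op 5: add_edge(E, A). Edges now: 5
Op 6: add_edge(H, E). Edges now: 6
Op 7: add_edge(B, D). Edges now: 7
Op 8: add_edge(E, G). Edges now: 8
Op 9: add_edge(D, G). Edges now: 9
Op 10: add_edge(H, A). Edges now: 10
Op 11: add_edge(B, C). Edges now: 11
Compute levels (Kahn BFS):
  sources (in-degree 0): B, H
  process B: level=0
    B->A: in-degree(A)=2, level(A)>=1
    B->C: in-degree(C)=0, level(C)=1, enqueue
    B->D: in-degree(D)=0, level(D)=1, enqueue
    B->G: in-degree(G)=2, level(G)>=1
  process H: level=0
    H->A: in-degree(A)=1, level(A)>=1
    H->E: in-degree(E)=0, level(E)=1, enqueue
  process C: level=1
  process D: level=1
    D->G: in-degree(G)=1, level(G)>=2
  process E: level=1
    E->A: in-degree(A)=0, level(A)=2, enqueue
    E->G: in-degree(G)=0, level(G)=2, enqueue
  process A: level=2
    A->F: in-degree(F)=1, level(F)>=3
  process G: level=2
    G->F: in-degree(F)=0, level(F)=3, enqueue
  process F: level=3
All levels: A:2, B:0, C:1, D:1, E:1, F:3, G:2, H:0
level(D) = 1

Answer: 1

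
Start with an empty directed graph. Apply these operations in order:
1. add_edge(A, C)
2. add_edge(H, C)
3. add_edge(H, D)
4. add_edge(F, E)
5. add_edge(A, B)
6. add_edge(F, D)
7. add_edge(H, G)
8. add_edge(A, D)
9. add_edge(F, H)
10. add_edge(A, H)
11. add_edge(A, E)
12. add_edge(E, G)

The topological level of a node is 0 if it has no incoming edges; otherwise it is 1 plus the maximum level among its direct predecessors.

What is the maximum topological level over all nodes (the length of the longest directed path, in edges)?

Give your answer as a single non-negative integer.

Answer: 2

Derivation:
Op 1: add_edge(A, C). Edges now: 1
Op 2: add_edge(H, C). Edges now: 2
Op 3: add_edge(H, D). Edges now: 3
Op 4: add_edge(F, E). Edges now: 4
Op 5: add_edge(A, B). Edges now: 5
Op 6: add_edge(F, D). Edges now: 6
Op 7: add_edge(H, G). Edges now: 7
Op 8: add_edge(A, D). Edges now: 8
Op 9: add_edge(F, H). Edges now: 9
Op 10: add_edge(A, H). Edges now: 10
Op 11: add_edge(A, E). Edges now: 11
Op 12: add_edge(E, G). Edges now: 12
Compute levels (Kahn BFS):
  sources (in-degree 0): A, F
  process A: level=0
    A->B: in-degree(B)=0, level(B)=1, enqueue
    A->C: in-degree(C)=1, level(C)>=1
    A->D: in-degree(D)=2, level(D)>=1
    A->E: in-degree(E)=1, level(E)>=1
    A->H: in-degree(H)=1, level(H)>=1
  process F: level=0
    F->D: in-degree(D)=1, level(D)>=1
    F->E: in-degree(E)=0, level(E)=1, enqueue
    F->H: in-degree(H)=0, level(H)=1, enqueue
  process B: level=1
  process E: level=1
    E->G: in-degree(G)=1, level(G)>=2
  process H: level=1
    H->C: in-degree(C)=0, level(C)=2, enqueue
    H->D: in-degree(D)=0, level(D)=2, enqueue
    H->G: in-degree(G)=0, level(G)=2, enqueue
  process C: level=2
  process D: level=2
  process G: level=2
All levels: A:0, B:1, C:2, D:2, E:1, F:0, G:2, H:1
max level = 2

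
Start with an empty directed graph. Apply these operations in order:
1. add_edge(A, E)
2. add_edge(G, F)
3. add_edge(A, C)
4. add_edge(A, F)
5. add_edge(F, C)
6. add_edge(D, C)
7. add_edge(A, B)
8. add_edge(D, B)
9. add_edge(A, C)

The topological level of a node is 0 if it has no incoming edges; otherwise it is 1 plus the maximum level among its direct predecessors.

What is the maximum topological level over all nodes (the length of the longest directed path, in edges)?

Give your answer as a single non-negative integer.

Answer: 2

Derivation:
Op 1: add_edge(A, E). Edges now: 1
Op 2: add_edge(G, F). Edges now: 2
Op 3: add_edge(A, C). Edges now: 3
Op 4: add_edge(A, F). Edges now: 4
Op 5: add_edge(F, C). Edges now: 5
Op 6: add_edge(D, C). Edges now: 6
Op 7: add_edge(A, B). Edges now: 7
Op 8: add_edge(D, B). Edges now: 8
Op 9: add_edge(A, C) (duplicate, no change). Edges now: 8
Compute levels (Kahn BFS):
  sources (in-degree 0): A, D, G
  process A: level=0
    A->B: in-degree(B)=1, level(B)>=1
    A->C: in-degree(C)=2, level(C)>=1
    A->E: in-degree(E)=0, level(E)=1, enqueue
    A->F: in-degree(F)=1, level(F)>=1
  process D: level=0
    D->B: in-degree(B)=0, level(B)=1, enqueue
    D->C: in-degree(C)=1, level(C)>=1
  process G: level=0
    G->F: in-degree(F)=0, level(F)=1, enqueue
  process E: level=1
  process B: level=1
  process F: level=1
    F->C: in-degree(C)=0, level(C)=2, enqueue
  process C: level=2
All levels: A:0, B:1, C:2, D:0, E:1, F:1, G:0
max level = 2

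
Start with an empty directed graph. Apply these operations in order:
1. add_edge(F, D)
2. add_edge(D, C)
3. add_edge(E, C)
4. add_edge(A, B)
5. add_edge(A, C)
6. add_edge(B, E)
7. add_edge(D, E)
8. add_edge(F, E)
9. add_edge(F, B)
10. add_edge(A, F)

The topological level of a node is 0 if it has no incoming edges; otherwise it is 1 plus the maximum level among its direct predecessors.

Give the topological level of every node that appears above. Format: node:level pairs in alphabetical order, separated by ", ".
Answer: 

Answer: A:0, B:2, C:4, D:2, E:3, F:1

Derivation:
Op 1: add_edge(F, D). Edges now: 1
Op 2: add_edge(D, C). Edges now: 2
Op 3: add_edge(E, C). Edges now: 3
Op 4: add_edge(A, B). Edges now: 4
Op 5: add_edge(A, C). Edges now: 5
Op 6: add_edge(B, E). Edges now: 6
Op 7: add_edge(D, E). Edges now: 7
Op 8: add_edge(F, E). Edges now: 8
Op 9: add_edge(F, B). Edges now: 9
Op 10: add_edge(A, F). Edges now: 10
Compute levels (Kahn BFS):
  sources (in-degree 0): A
  process A: level=0
    A->B: in-degree(B)=1, level(B)>=1
    A->C: in-degree(C)=2, level(C)>=1
    A->F: in-degree(F)=0, level(F)=1, enqueue
  process F: level=1
    F->B: in-degree(B)=0, level(B)=2, enqueue
    F->D: in-degree(D)=0, level(D)=2, enqueue
    F->E: in-degree(E)=2, level(E)>=2
  process B: level=2
    B->E: in-degree(E)=1, level(E)>=3
  process D: level=2
    D->C: in-degree(C)=1, level(C)>=3
    D->E: in-degree(E)=0, level(E)=3, enqueue
  process E: level=3
    E->C: in-degree(C)=0, level(C)=4, enqueue
  process C: level=4
All levels: A:0, B:2, C:4, D:2, E:3, F:1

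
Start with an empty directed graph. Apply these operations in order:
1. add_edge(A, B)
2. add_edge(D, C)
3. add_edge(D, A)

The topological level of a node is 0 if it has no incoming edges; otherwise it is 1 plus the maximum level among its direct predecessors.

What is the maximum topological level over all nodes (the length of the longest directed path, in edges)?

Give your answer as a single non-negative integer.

Answer: 2

Derivation:
Op 1: add_edge(A, B). Edges now: 1
Op 2: add_edge(D, C). Edges now: 2
Op 3: add_edge(D, A). Edges now: 3
Compute levels (Kahn BFS):
  sources (in-degree 0): D
  process D: level=0
    D->A: in-degree(A)=0, level(A)=1, enqueue
    D->C: in-degree(C)=0, level(C)=1, enqueue
  process A: level=1
    A->B: in-degree(B)=0, level(B)=2, enqueue
  process C: level=1
  process B: level=2
All levels: A:1, B:2, C:1, D:0
max level = 2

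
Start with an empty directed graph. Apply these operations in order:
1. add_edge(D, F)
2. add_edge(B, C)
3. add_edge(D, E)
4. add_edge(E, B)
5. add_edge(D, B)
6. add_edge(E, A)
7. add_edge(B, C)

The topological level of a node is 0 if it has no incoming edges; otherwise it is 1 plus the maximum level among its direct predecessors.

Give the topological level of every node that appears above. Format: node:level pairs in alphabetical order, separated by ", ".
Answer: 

Answer: A:2, B:2, C:3, D:0, E:1, F:1

Derivation:
Op 1: add_edge(D, F). Edges now: 1
Op 2: add_edge(B, C). Edges now: 2
Op 3: add_edge(D, E). Edges now: 3
Op 4: add_edge(E, B). Edges now: 4
Op 5: add_edge(D, B). Edges now: 5
Op 6: add_edge(E, A). Edges now: 6
Op 7: add_edge(B, C) (duplicate, no change). Edges now: 6
Compute levels (Kahn BFS):
  sources (in-degree 0): D
  process D: level=0
    D->B: in-degree(B)=1, level(B)>=1
    D->E: in-degree(E)=0, level(E)=1, enqueue
    D->F: in-degree(F)=0, level(F)=1, enqueue
  process E: level=1
    E->A: in-degree(A)=0, level(A)=2, enqueue
    E->B: in-degree(B)=0, level(B)=2, enqueue
  process F: level=1
  process A: level=2
  process B: level=2
    B->C: in-degree(C)=0, level(C)=3, enqueue
  process C: level=3
All levels: A:2, B:2, C:3, D:0, E:1, F:1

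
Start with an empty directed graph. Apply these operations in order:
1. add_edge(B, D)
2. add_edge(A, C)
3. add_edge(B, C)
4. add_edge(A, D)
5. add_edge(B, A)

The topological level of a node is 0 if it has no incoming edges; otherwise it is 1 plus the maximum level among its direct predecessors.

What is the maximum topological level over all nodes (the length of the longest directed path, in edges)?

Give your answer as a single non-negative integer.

Op 1: add_edge(B, D). Edges now: 1
Op 2: add_edge(A, C). Edges now: 2
Op 3: add_edge(B, C). Edges now: 3
Op 4: add_edge(A, D). Edges now: 4
Op 5: add_edge(B, A). Edges now: 5
Compute levels (Kahn BFS):
  sources (in-degree 0): B
  process B: level=0
    B->A: in-degree(A)=0, level(A)=1, enqueue
    B->C: in-degree(C)=1, level(C)>=1
    B->D: in-degree(D)=1, level(D)>=1
  process A: level=1
    A->C: in-degree(C)=0, level(C)=2, enqueue
    A->D: in-degree(D)=0, level(D)=2, enqueue
  process C: level=2
  process D: level=2
All levels: A:1, B:0, C:2, D:2
max level = 2

Answer: 2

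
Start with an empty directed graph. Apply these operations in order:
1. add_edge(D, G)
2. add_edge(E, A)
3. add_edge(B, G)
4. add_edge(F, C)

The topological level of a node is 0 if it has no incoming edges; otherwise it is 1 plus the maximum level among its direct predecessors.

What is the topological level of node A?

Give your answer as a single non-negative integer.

Answer: 1

Derivation:
Op 1: add_edge(D, G). Edges now: 1
Op 2: add_edge(E, A). Edges now: 2
Op 3: add_edge(B, G). Edges now: 3
Op 4: add_edge(F, C). Edges now: 4
Compute levels (Kahn BFS):
  sources (in-degree 0): B, D, E, F
  process B: level=0
    B->G: in-degree(G)=1, level(G)>=1
  process D: level=0
    D->G: in-degree(G)=0, level(G)=1, enqueue
  process E: level=0
    E->A: in-degree(A)=0, level(A)=1, enqueue
  process F: level=0
    F->C: in-degree(C)=0, level(C)=1, enqueue
  process G: level=1
  process A: level=1
  process C: level=1
All levels: A:1, B:0, C:1, D:0, E:0, F:0, G:1
level(A) = 1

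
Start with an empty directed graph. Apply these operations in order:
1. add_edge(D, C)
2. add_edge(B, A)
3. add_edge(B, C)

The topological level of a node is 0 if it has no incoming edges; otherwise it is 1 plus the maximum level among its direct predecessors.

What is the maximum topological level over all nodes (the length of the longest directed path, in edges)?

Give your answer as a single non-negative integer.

Answer: 1

Derivation:
Op 1: add_edge(D, C). Edges now: 1
Op 2: add_edge(B, A). Edges now: 2
Op 3: add_edge(B, C). Edges now: 3
Compute levels (Kahn BFS):
  sources (in-degree 0): B, D
  process B: level=0
    B->A: in-degree(A)=0, level(A)=1, enqueue
    B->C: in-degree(C)=1, level(C)>=1
  process D: level=0
    D->C: in-degree(C)=0, level(C)=1, enqueue
  process A: level=1
  process C: level=1
All levels: A:1, B:0, C:1, D:0
max level = 1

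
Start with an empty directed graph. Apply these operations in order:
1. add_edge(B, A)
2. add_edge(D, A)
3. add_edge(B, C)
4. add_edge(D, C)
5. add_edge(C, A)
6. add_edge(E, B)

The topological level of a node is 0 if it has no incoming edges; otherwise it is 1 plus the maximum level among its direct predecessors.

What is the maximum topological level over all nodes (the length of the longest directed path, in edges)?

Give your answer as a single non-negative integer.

Op 1: add_edge(B, A). Edges now: 1
Op 2: add_edge(D, A). Edges now: 2
Op 3: add_edge(B, C). Edges now: 3
Op 4: add_edge(D, C). Edges now: 4
Op 5: add_edge(C, A). Edges now: 5
Op 6: add_edge(E, B). Edges now: 6
Compute levels (Kahn BFS):
  sources (in-degree 0): D, E
  process D: level=0
    D->A: in-degree(A)=2, level(A)>=1
    D->C: in-degree(C)=1, level(C)>=1
  process E: level=0
    E->B: in-degree(B)=0, level(B)=1, enqueue
  process B: level=1
    B->A: in-degree(A)=1, level(A)>=2
    B->C: in-degree(C)=0, level(C)=2, enqueue
  process C: level=2
    C->A: in-degree(A)=0, level(A)=3, enqueue
  process A: level=3
All levels: A:3, B:1, C:2, D:0, E:0
max level = 3

Answer: 3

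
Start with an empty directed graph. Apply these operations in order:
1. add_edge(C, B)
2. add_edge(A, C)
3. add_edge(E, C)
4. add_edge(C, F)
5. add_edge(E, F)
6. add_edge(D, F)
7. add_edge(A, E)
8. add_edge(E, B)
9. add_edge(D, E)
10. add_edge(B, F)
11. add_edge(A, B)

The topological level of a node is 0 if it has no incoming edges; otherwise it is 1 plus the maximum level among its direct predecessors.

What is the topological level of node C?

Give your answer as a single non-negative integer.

Answer: 2

Derivation:
Op 1: add_edge(C, B). Edges now: 1
Op 2: add_edge(A, C). Edges now: 2
Op 3: add_edge(E, C). Edges now: 3
Op 4: add_edge(C, F). Edges now: 4
Op 5: add_edge(E, F). Edges now: 5
Op 6: add_edge(D, F). Edges now: 6
Op 7: add_edge(A, E). Edges now: 7
Op 8: add_edge(E, B). Edges now: 8
Op 9: add_edge(D, E). Edges now: 9
Op 10: add_edge(B, F). Edges now: 10
Op 11: add_edge(A, B). Edges now: 11
Compute levels (Kahn BFS):
  sources (in-degree 0): A, D
  process A: level=0
    A->B: in-degree(B)=2, level(B)>=1
    A->C: in-degree(C)=1, level(C)>=1
    A->E: in-degree(E)=1, level(E)>=1
  process D: level=0
    D->E: in-degree(E)=0, level(E)=1, enqueue
    D->F: in-degree(F)=3, level(F)>=1
  process E: level=1
    E->B: in-degree(B)=1, level(B)>=2
    E->C: in-degree(C)=0, level(C)=2, enqueue
    E->F: in-degree(F)=2, level(F)>=2
  process C: level=2
    C->B: in-degree(B)=0, level(B)=3, enqueue
    C->F: in-degree(F)=1, level(F)>=3
  process B: level=3
    B->F: in-degree(F)=0, level(F)=4, enqueue
  process F: level=4
All levels: A:0, B:3, C:2, D:0, E:1, F:4
level(C) = 2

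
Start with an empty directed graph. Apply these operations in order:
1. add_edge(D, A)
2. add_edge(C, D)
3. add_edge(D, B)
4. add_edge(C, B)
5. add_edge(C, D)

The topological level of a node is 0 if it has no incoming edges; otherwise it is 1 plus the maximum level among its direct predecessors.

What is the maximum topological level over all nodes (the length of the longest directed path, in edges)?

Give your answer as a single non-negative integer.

Answer: 2

Derivation:
Op 1: add_edge(D, A). Edges now: 1
Op 2: add_edge(C, D). Edges now: 2
Op 3: add_edge(D, B). Edges now: 3
Op 4: add_edge(C, B). Edges now: 4
Op 5: add_edge(C, D) (duplicate, no change). Edges now: 4
Compute levels (Kahn BFS):
  sources (in-degree 0): C
  process C: level=0
    C->B: in-degree(B)=1, level(B)>=1
    C->D: in-degree(D)=0, level(D)=1, enqueue
  process D: level=1
    D->A: in-degree(A)=0, level(A)=2, enqueue
    D->B: in-degree(B)=0, level(B)=2, enqueue
  process A: level=2
  process B: level=2
All levels: A:2, B:2, C:0, D:1
max level = 2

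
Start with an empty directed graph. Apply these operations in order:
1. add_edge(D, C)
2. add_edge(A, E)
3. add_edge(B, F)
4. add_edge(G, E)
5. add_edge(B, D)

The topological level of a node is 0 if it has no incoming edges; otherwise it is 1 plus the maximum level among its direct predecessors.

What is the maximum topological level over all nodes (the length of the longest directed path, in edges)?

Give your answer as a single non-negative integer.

Op 1: add_edge(D, C). Edges now: 1
Op 2: add_edge(A, E). Edges now: 2
Op 3: add_edge(B, F). Edges now: 3
Op 4: add_edge(G, E). Edges now: 4
Op 5: add_edge(B, D). Edges now: 5
Compute levels (Kahn BFS):
  sources (in-degree 0): A, B, G
  process A: level=0
    A->E: in-degree(E)=1, level(E)>=1
  process B: level=0
    B->D: in-degree(D)=0, level(D)=1, enqueue
    B->F: in-degree(F)=0, level(F)=1, enqueue
  process G: level=0
    G->E: in-degree(E)=0, level(E)=1, enqueue
  process D: level=1
    D->C: in-degree(C)=0, level(C)=2, enqueue
  process F: level=1
  process E: level=1
  process C: level=2
All levels: A:0, B:0, C:2, D:1, E:1, F:1, G:0
max level = 2

Answer: 2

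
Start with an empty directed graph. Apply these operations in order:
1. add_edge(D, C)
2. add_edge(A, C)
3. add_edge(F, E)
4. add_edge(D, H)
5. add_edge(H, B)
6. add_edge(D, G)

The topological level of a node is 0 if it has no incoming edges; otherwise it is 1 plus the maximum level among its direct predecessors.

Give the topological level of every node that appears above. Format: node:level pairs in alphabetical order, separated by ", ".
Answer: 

Answer: A:0, B:2, C:1, D:0, E:1, F:0, G:1, H:1

Derivation:
Op 1: add_edge(D, C). Edges now: 1
Op 2: add_edge(A, C). Edges now: 2
Op 3: add_edge(F, E). Edges now: 3
Op 4: add_edge(D, H). Edges now: 4
Op 5: add_edge(H, B). Edges now: 5
Op 6: add_edge(D, G). Edges now: 6
Compute levels (Kahn BFS):
  sources (in-degree 0): A, D, F
  process A: level=0
    A->C: in-degree(C)=1, level(C)>=1
  process D: level=0
    D->C: in-degree(C)=0, level(C)=1, enqueue
    D->G: in-degree(G)=0, level(G)=1, enqueue
    D->H: in-degree(H)=0, level(H)=1, enqueue
  process F: level=0
    F->E: in-degree(E)=0, level(E)=1, enqueue
  process C: level=1
  process G: level=1
  process H: level=1
    H->B: in-degree(B)=0, level(B)=2, enqueue
  process E: level=1
  process B: level=2
All levels: A:0, B:2, C:1, D:0, E:1, F:0, G:1, H:1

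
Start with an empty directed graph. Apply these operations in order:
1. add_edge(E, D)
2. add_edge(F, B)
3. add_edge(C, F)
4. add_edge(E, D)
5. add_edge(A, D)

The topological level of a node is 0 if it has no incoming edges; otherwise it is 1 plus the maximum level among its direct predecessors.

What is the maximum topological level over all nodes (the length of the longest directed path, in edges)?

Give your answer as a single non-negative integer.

Answer: 2

Derivation:
Op 1: add_edge(E, D). Edges now: 1
Op 2: add_edge(F, B). Edges now: 2
Op 3: add_edge(C, F). Edges now: 3
Op 4: add_edge(E, D) (duplicate, no change). Edges now: 3
Op 5: add_edge(A, D). Edges now: 4
Compute levels (Kahn BFS):
  sources (in-degree 0): A, C, E
  process A: level=0
    A->D: in-degree(D)=1, level(D)>=1
  process C: level=0
    C->F: in-degree(F)=0, level(F)=1, enqueue
  process E: level=0
    E->D: in-degree(D)=0, level(D)=1, enqueue
  process F: level=1
    F->B: in-degree(B)=0, level(B)=2, enqueue
  process D: level=1
  process B: level=2
All levels: A:0, B:2, C:0, D:1, E:0, F:1
max level = 2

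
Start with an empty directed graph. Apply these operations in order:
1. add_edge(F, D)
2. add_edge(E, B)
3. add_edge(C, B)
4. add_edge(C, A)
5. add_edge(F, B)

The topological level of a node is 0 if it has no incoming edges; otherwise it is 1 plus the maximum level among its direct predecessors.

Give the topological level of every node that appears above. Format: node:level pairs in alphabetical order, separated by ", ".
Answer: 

Op 1: add_edge(F, D). Edges now: 1
Op 2: add_edge(E, B). Edges now: 2
Op 3: add_edge(C, B). Edges now: 3
Op 4: add_edge(C, A). Edges now: 4
Op 5: add_edge(F, B). Edges now: 5
Compute levels (Kahn BFS):
  sources (in-degree 0): C, E, F
  process C: level=0
    C->A: in-degree(A)=0, level(A)=1, enqueue
    C->B: in-degree(B)=2, level(B)>=1
  process E: level=0
    E->B: in-degree(B)=1, level(B)>=1
  process F: level=0
    F->B: in-degree(B)=0, level(B)=1, enqueue
    F->D: in-degree(D)=0, level(D)=1, enqueue
  process A: level=1
  process B: level=1
  process D: level=1
All levels: A:1, B:1, C:0, D:1, E:0, F:0

Answer: A:1, B:1, C:0, D:1, E:0, F:0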